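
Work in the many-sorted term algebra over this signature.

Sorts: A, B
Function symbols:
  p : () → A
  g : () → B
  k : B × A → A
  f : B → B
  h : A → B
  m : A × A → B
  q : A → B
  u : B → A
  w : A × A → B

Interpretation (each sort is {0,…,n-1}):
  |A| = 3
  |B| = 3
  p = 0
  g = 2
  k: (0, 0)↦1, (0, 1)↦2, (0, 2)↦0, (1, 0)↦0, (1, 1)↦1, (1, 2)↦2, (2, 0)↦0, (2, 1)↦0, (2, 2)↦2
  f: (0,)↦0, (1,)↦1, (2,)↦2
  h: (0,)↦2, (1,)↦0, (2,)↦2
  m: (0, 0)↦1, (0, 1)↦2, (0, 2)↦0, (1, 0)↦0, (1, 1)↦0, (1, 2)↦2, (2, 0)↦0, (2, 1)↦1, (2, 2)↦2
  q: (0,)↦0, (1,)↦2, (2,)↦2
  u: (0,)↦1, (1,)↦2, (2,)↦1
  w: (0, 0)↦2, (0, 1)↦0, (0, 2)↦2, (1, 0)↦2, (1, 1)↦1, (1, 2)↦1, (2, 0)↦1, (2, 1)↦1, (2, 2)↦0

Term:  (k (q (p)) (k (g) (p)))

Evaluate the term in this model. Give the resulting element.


value = 1

  p = 0
  (q (p)) = q(0,) = 0
  g = 2
  p = 0
  (k (g) (p)) = k(2, 0) = 0
  (k (q (p)) (k (g) (p))) = k(0, 0) = 1


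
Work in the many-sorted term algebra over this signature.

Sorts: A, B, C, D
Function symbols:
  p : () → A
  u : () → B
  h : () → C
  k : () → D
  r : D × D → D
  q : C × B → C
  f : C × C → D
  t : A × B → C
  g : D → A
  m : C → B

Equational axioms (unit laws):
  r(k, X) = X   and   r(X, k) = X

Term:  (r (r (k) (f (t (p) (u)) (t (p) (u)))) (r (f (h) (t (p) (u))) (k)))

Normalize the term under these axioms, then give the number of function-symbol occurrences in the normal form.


size = 13

1. (r (r (k) (f (t (p) (u)) (t (p) (u)))) (r (f (h) (t (p) (u))) (k)))  →  (r (f (t (p) (u)) (t (p) (u))) (r (f (h) (t (p) (u))) (k)))
2. (r (f (t (p) (u)) (t (p) (u))) (r (f (h) (t (p) (u))) (k)))  →  (r (f (t (p) (u)) (t (p) (u))) (f (h) (t (p) (u))))
normal form: (r (f (t (p) (u)) (t (p) (u))) (f (h) (t (p) (u))))


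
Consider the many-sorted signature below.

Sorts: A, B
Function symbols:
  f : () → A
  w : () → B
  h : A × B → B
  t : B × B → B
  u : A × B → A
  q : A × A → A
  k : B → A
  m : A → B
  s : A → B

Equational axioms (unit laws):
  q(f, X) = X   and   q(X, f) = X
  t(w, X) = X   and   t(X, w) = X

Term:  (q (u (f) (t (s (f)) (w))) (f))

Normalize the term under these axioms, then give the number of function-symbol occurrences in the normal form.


size = 4

1. (q (u (f) (t (s (f)) (w))) (f))  →  (u (f) (t (s (f)) (w)))
2. (u (f) (t (s (f)) (w)))  →  (u (f) (s (f)))
normal form: (u (f) (s (f)))


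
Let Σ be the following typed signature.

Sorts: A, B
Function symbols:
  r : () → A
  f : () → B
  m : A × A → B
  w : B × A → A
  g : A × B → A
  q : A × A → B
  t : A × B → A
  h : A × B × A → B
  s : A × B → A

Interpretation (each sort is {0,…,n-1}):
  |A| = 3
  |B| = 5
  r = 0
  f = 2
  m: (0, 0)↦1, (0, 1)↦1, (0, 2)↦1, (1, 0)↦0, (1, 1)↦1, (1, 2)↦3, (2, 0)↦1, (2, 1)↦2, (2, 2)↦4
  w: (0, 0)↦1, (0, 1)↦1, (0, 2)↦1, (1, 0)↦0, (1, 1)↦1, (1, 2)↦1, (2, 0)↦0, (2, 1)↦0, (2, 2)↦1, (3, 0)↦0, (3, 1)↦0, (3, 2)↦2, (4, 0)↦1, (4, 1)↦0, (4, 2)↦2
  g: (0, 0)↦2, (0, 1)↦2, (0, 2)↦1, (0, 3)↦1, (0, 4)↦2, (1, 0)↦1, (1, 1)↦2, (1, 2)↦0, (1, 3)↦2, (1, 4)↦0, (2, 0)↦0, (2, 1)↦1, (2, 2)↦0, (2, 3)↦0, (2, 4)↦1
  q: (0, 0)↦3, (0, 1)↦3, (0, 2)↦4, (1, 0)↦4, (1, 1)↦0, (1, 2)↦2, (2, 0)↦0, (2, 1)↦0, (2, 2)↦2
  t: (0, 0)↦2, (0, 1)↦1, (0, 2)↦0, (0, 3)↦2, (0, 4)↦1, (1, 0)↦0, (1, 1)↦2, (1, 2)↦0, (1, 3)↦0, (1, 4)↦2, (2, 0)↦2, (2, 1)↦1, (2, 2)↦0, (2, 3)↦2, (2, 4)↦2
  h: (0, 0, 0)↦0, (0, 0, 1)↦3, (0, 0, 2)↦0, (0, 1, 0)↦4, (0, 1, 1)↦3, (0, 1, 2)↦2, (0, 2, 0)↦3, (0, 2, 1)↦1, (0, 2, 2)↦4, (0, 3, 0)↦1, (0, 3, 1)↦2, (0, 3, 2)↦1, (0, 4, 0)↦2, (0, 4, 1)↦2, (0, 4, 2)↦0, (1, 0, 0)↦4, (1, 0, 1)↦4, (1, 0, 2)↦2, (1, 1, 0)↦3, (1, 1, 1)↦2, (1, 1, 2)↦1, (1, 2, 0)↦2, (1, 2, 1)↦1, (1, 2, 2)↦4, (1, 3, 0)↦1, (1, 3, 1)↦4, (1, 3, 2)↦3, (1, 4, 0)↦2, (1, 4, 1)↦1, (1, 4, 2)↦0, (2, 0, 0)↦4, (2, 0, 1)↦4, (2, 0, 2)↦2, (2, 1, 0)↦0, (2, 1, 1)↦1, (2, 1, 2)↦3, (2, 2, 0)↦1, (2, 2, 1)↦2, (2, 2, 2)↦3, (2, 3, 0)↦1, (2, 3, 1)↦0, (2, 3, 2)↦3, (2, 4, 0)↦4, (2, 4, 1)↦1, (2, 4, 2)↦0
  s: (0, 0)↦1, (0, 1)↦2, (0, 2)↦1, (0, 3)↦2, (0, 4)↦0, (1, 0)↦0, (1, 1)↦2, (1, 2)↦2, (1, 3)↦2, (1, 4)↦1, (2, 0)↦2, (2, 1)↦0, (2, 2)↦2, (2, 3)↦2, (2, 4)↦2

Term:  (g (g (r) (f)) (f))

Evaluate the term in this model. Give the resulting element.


  r = 0
  f = 2
  (g (r) (f)) = g(0, 2) = 1
  f = 2
  (g (g (r) (f)) (f)) = g(1, 2) = 0

value = 0


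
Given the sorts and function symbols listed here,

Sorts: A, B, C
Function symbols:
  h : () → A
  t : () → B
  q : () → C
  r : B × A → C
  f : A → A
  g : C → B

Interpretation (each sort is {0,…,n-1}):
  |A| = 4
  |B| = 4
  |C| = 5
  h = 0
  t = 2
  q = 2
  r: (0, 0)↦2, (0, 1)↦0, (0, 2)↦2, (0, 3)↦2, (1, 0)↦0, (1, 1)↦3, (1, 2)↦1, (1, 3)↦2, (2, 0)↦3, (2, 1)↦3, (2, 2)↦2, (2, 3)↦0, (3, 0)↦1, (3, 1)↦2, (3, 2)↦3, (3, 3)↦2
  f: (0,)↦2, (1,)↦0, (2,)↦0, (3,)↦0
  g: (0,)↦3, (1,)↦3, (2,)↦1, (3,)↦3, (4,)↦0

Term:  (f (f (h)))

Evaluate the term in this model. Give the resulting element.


  h = 0
  (f (h)) = f(0,) = 2
  (f (f (h))) = f(2,) = 0

value = 0


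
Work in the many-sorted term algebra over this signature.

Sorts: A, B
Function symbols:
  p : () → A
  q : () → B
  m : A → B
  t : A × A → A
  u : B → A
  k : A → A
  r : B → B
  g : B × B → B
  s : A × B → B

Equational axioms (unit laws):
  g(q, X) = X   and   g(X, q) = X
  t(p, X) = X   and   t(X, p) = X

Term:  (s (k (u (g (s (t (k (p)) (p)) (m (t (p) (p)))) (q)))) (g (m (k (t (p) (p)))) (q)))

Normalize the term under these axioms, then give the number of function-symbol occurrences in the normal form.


1. (s (k (u (g (s (t (k (p)) (p)) (m (t (p) (p)))) (q)))) (g (m (k (t (p) (p)))) (q)))  →  (s (k (u (s (t (k (p)) (p)) (m (t (p) (p)))))) (g (m (k (t (p) (p)))) (q)))
2. (s (k (u (s (t (k (p)) (p)) (m (t (p) (p)))))) (g (m (k (t (p) (p)))) (q)))  →  (s (k (u (s (k (p)) (m (t (p) (p)))))) (g (m (k (t (p) (p)))) (q)))
3. (s (k (u (s (k (p)) (m (t (p) (p)))))) (g (m (k (t (p) (p)))) (q)))  →  (s (k (u (s (k (p)) (m (p))))) (g (m (k (t (p) (p)))) (q)))
4. (s (k (u (s (k (p)) (m (p))))) (g (m (k (t (p) (p)))) (q)))  →  (s (k (u (s (k (p)) (m (p))))) (m (k (t (p) (p)))))
5. (s (k (u (s (k (p)) (m (p))))) (m (k (t (p) (p)))))  →  (s (k (u (s (k (p)) (m (p))))) (m (k (p))))
normal form: (s (k (u (s (k (p)) (m (p))))) (m (k (p))))

size = 11


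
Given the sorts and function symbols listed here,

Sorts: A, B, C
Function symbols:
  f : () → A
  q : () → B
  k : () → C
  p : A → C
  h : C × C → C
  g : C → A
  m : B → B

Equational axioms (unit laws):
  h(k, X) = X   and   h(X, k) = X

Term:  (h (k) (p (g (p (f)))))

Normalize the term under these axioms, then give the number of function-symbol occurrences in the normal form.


size = 4

1. (h (k) (p (g (p (f)))))  →  (p (g (p (f))))
normal form: (p (g (p (f))))


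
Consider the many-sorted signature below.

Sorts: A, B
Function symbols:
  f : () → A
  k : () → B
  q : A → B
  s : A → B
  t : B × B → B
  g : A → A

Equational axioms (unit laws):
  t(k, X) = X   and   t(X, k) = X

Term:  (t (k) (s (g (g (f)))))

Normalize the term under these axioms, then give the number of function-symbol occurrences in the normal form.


size = 4

1. (t (k) (s (g (g (f)))))  →  (s (g (g (f))))
normal form: (s (g (g (f))))


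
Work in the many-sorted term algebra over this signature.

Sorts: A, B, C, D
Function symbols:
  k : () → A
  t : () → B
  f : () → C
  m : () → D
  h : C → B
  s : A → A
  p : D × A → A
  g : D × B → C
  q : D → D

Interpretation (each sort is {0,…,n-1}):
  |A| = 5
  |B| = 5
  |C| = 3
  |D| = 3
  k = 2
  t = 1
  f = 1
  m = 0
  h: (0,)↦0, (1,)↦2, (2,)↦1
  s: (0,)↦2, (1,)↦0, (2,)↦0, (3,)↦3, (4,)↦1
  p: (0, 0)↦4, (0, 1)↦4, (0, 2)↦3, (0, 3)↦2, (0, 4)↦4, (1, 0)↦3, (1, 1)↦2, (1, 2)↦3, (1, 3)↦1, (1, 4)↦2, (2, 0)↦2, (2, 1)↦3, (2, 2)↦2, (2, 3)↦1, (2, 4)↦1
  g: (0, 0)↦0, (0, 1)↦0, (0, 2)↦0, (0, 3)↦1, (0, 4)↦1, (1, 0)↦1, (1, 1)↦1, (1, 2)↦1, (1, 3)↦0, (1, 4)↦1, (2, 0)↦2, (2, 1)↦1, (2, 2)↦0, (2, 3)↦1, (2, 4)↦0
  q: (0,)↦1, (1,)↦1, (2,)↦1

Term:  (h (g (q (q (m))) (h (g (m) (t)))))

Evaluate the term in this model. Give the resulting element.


value = 2

  m = 0
  (q (m)) = q(0,) = 1
  (q (q (m))) = q(1,) = 1
  m = 0
  t = 1
  (g (m) (t)) = g(0, 1) = 0
  (h (g (m) (t))) = h(0,) = 0
  (g (q (q (m))) (h (g (m) (t)))) = g(1, 0) = 1
  (h (g (q (q (m))) (h (g (m) (t))))) = h(1,) = 2


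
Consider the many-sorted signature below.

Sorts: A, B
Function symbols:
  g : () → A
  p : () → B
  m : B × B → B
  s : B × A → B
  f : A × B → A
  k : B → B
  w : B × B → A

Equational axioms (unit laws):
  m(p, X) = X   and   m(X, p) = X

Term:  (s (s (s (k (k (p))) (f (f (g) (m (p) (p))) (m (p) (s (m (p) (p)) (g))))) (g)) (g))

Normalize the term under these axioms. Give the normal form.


normal form = (s (s (s (k (k (p))) (f (f (g) (p)) (s (p) (g)))) (g)) (g))

1. (s (s (s (k (k (p))) (f (f (g) (m (p) (p))) (m (p) (s (m (p) (p)) (g))))) (g)) (g))  →  (s (s (s (k (k (p))) (f (f (g) (p)) (m (p) (s (m (p) (p)) (g))))) (g)) (g))
2. (s (s (s (k (k (p))) (f (f (g) (p)) (m (p) (s (m (p) (p)) (g))))) (g)) (g))  →  (s (s (s (k (k (p))) (f (f (g) (p)) (s (m (p) (p)) (g)))) (g)) (g))
3. (s (s (s (k (k (p))) (f (f (g) (p)) (s (m (p) (p)) (g)))) (g)) (g))  →  (s (s (s (k (k (p))) (f (f (g) (p)) (s (p) (g)))) (g)) (g))


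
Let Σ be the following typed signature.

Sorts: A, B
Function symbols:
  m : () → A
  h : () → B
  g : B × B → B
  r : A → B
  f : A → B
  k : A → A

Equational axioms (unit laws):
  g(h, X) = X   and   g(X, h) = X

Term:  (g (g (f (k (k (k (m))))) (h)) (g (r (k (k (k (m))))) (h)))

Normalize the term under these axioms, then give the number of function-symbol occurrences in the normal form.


1. (g (g (f (k (k (k (m))))) (h)) (g (r (k (k (k (m))))) (h)))  →  (g (f (k (k (k (m))))) (g (r (k (k (k (m))))) (h)))
2. (g (f (k (k (k (m))))) (g (r (k (k (k (m))))) (h)))  →  (g (f (k (k (k (m))))) (r (k (k (k (m))))))
normal form: (g (f (k (k (k (m))))) (r (k (k (k (m))))))

size = 11


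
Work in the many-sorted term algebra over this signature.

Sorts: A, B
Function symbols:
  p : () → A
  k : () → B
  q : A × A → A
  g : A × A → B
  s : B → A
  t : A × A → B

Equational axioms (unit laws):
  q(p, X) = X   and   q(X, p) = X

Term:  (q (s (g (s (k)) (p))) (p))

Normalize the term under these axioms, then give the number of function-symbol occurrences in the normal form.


size = 5

1. (q (s (g (s (k)) (p))) (p))  →  (s (g (s (k)) (p)))
normal form: (s (g (s (k)) (p)))


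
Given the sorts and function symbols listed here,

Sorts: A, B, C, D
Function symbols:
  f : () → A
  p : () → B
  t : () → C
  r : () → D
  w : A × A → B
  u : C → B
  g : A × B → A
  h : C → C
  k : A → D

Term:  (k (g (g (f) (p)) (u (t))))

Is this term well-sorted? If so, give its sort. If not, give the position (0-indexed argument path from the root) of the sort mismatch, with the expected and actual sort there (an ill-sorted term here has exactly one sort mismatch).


      (f) : A
      (p) : B
    (g (f) (p)) : A
      (t) : C
    (u (t)) : B
  (g (g (f) (p)) (u (t))) : A
(k (g (g (f) (p)) (u (t)))) : D

well-sorted; sort = D


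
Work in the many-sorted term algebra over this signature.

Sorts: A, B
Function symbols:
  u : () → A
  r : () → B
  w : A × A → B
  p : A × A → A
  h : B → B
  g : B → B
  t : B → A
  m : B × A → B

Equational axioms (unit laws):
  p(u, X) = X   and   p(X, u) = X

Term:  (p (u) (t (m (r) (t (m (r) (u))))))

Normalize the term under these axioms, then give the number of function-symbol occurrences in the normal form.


size = 7

1. (p (u) (t (m (r) (t (m (r) (u))))))  →  (t (m (r) (t (m (r) (u)))))
normal form: (t (m (r) (t (m (r) (u)))))


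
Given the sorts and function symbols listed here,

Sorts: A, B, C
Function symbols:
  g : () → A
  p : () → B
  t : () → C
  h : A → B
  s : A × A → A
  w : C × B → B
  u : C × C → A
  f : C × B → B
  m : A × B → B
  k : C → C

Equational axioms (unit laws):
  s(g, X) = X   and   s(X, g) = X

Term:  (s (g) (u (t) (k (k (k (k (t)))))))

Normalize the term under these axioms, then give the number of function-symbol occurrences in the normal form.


1. (s (g) (u (t) (k (k (k (k (t)))))))  →  (u (t) (k (k (k (k (t))))))
normal form: (u (t) (k (k (k (k (t))))))

size = 7


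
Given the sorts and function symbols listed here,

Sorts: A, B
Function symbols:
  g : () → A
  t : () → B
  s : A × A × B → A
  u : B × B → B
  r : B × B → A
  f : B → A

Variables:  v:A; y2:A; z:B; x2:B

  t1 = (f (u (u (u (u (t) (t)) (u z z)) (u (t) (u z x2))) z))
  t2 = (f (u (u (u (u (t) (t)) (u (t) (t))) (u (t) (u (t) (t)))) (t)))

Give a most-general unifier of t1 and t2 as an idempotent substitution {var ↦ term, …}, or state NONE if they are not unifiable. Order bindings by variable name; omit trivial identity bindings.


{x2 ↦ (t), z ↦ (t)}


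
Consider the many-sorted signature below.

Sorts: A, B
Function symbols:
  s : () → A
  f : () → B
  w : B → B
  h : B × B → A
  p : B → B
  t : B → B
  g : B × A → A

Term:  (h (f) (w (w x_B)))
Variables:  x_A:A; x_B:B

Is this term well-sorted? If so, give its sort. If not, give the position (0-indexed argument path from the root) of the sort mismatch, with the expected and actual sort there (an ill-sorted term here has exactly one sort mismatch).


well-sorted; sort = A

  (f) : B
      x_B : B
    (w x_B) : B
  (w (w x_B)) : B
(h (f) (w (w x_B))) : A


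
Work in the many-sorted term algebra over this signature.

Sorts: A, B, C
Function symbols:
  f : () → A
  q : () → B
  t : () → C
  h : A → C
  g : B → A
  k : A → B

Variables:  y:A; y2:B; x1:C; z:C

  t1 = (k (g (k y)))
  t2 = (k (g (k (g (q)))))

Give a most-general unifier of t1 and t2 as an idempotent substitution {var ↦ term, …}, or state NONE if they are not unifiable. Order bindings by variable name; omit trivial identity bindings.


{y ↦ (g (q))}


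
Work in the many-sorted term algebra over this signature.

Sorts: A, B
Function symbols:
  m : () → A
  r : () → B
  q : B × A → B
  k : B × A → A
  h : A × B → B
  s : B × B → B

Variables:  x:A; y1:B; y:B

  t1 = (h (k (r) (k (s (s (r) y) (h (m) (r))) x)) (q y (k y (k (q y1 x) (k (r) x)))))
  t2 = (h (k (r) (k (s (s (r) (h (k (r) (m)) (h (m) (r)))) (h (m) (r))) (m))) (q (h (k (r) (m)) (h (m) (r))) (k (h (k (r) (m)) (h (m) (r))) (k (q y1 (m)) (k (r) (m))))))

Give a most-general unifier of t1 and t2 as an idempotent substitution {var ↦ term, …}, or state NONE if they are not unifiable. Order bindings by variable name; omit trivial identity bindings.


{x ↦ (m), y ↦ (h (k (r) (m)) (h (m) (r)))}


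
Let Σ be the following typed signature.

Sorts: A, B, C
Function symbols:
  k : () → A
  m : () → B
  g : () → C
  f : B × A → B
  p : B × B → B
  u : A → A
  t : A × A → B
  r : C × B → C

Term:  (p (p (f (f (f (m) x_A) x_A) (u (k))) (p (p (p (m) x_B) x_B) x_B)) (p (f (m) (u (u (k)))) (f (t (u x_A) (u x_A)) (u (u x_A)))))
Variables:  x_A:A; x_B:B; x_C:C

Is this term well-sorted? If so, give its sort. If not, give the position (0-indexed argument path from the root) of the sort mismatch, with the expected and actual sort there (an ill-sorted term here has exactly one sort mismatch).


          (m) : B
          x_A : A
        (f (m) x_A) : B
        x_A : A
      (f (f (m) x_A) x_A) : B
        (k) : A
      (u (k)) : A
    (f (f (f (m) x_A) x_A) (u (k))) : B
          (m) : B
          x_B : B
        (p (m) x_B) : B
        x_B : B
      (p (p (m) x_B) x_B) : B
      x_B : B
    (p (p (p (m) x_B) x_B) x_B) : B
  (p (f (f (f (m) x_A) x_A) (u (k))) (p (p (p (m) x_B) x_B) x_B)) : B
      (m) : B
          (k) : A
        (u (k)) : A
      (u (u (k))) : A
    (f (m) (u (u (k)))) : B
          x_A : A
        (u x_A) : A
          x_A : A
        (u x_A) : A
      (t (u x_A) (u x_A)) : B
          x_A : A
        (u x_A) : A
      (u (u x_A)) : A
    (f (t (u x_A) (u x_A)) (u (u x_A))) : B
  (p (f (m) (u (u (k)))) (f (t (u x_A) (u x_A)) (u (u x_A)))) : B
(p (p (f (f (f (m) x_A) x_A) (u (k))) (p (p (p (m) x_B) x_B) x_B)) (p (f (m) (u (u (k)))) (f (t (u x_A) (u x_A)) (u (u x_A))))) : B

well-sorted; sort = B


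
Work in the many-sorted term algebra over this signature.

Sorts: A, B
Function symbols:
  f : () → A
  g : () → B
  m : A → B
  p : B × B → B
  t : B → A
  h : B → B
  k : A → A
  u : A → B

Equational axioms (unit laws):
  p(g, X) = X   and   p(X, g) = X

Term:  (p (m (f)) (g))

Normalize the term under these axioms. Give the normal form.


1. (p (m (f)) (g))  →  (m (f))

normal form = (m (f))


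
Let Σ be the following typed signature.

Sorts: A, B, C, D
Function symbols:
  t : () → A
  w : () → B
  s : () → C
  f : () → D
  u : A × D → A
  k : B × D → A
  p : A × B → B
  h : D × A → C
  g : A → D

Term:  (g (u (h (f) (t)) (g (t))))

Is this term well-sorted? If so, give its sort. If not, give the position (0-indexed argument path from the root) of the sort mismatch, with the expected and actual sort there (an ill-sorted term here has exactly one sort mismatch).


      (f) : D
      (t) : A
    (h (f) (t)) : C
      (t) : A
    (g (t)) : D
  (u (h (f) (t)) (g (t))) : ✗ arg 0 at [0, 0] has sort C, expected A

ill-sorted at position [0, 0]: expected A, got C


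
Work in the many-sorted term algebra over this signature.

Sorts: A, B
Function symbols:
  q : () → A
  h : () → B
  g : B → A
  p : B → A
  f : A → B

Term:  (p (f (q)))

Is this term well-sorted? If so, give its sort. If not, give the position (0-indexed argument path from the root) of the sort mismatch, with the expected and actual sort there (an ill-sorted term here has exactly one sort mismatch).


well-sorted; sort = A

    (q) : A
  (f (q)) : B
(p (f (q))) : A


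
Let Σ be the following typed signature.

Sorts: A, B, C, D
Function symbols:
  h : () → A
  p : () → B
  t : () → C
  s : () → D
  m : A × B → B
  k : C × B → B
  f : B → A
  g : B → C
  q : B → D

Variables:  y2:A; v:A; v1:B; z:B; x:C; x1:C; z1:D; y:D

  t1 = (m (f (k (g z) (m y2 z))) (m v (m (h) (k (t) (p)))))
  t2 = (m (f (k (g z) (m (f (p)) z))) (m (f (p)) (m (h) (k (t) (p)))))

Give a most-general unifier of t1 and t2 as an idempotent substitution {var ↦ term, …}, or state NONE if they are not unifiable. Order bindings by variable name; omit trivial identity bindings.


{v ↦ (f (p)), y2 ↦ (f (p))}


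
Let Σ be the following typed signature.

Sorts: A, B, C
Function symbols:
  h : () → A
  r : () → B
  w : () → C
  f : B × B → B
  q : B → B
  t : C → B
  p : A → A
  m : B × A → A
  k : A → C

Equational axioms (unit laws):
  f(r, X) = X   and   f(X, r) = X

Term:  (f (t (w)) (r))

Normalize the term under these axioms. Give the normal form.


1. (f (t (w)) (r))  →  (t (w))

normal form = (t (w))


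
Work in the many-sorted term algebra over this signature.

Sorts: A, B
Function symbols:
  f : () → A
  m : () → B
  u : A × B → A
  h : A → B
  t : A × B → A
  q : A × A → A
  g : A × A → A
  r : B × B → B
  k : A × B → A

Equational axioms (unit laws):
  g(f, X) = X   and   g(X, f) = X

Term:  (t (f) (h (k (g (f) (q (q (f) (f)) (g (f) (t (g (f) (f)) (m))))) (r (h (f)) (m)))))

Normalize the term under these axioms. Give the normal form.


normal form = (t (f) (h (k (q (q (f) (f)) (t (f) (m))) (r (h (f)) (m)))))

1. (t (f) (h (k (g (f) (q (q (f) (f)) (g (f) (t (g (f) (f)) (m))))) (r (h (f)) (m)))))  →  (t (f) (h (k (q (q (f) (f)) (g (f) (t (g (f) (f)) (m)))) (r (h (f)) (m)))))
2. (t (f) (h (k (q (q (f) (f)) (g (f) (t (g (f) (f)) (m)))) (r (h (f)) (m)))))  →  (t (f) (h (k (q (q (f) (f)) (t (g (f) (f)) (m))) (r (h (f)) (m)))))
3. (t (f) (h (k (q (q (f) (f)) (t (g (f) (f)) (m))) (r (h (f)) (m)))))  →  (t (f) (h (k (q (q (f) (f)) (t (f) (m))) (r (h (f)) (m)))))


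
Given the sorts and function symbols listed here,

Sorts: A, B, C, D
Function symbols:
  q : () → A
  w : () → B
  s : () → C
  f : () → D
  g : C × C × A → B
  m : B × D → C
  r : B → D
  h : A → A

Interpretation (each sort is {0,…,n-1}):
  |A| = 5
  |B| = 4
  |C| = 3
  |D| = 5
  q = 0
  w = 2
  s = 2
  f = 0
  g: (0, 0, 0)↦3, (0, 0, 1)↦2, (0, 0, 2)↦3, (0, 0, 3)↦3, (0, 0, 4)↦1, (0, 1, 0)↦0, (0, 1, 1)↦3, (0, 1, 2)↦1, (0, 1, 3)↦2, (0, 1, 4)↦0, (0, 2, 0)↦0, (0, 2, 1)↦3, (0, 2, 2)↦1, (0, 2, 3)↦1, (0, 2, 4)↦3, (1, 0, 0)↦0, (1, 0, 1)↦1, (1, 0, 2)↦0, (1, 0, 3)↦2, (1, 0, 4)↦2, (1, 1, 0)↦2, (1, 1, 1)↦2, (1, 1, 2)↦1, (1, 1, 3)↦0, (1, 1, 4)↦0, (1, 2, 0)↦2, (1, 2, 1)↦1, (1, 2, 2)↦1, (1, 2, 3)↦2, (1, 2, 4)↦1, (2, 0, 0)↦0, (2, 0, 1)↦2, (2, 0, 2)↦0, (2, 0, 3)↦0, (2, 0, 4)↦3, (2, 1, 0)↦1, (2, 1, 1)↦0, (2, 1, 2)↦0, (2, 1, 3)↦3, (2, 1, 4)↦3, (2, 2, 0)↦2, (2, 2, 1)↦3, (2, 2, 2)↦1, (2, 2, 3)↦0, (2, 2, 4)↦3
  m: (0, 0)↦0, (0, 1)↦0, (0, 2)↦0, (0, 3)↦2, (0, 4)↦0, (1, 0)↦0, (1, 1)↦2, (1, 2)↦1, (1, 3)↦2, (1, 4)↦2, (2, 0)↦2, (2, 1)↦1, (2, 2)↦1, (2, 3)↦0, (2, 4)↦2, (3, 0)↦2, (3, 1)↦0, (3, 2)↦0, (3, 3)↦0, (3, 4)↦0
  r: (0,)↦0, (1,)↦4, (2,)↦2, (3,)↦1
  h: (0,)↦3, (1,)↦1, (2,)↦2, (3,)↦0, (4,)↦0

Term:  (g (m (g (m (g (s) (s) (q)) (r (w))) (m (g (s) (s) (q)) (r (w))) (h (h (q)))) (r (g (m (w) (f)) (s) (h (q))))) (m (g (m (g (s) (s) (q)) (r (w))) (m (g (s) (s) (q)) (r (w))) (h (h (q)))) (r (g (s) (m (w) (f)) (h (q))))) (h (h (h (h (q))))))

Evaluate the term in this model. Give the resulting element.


value = 2

  s = 2
  s = 2
  q = 0
  (g (s) (s) (q)) = g(2, 2, 0) = 2
  w = 2
  (r (w)) = r(2,) = 2
  (m (g (s) (s) (q)) (r (w))) = m(2, 2) = 1
  s = 2
  s = 2
  q = 0
  (g (s) (s) (q)) = g(2, 2, 0) = 2
  w = 2
  (r (w)) = r(2,) = 2
  (m (g (s) (s) (q)) (r (w))) = m(2, 2) = 1
  q = 0
  (h (q)) = h(0,) = 3
  (h (h (q))) = h(3,) = 0
  (g (m (g (s) (s) (q)) (r (w))) (m (g (s) (s) (q)) (r (w))) (h (h (q)))) = g(1, 1, 0) = 2
  w = 2
  f = 0
  (m (w) (f)) = m(2, 0) = 2
  s = 2
  q = 0
  (h (q)) = h(0,) = 3
  (g (m (w) (f)) (s) (h (q))) = g(2, 2, 3) = 0
  (r (g (m (w) (f)) (s) (h (q)))) = r(0,) = 0
  (m (g (m (g (s) (s) (q)) (r (w))) (m (g (s) (s) (q)) (r (w))) (h (h (q)))) (r (g (m (w) (f)) (s) (h (q))))) = m(2, 0) = 2
  s = 2
  s = 2
  q = 0
  (g (s) (s) (q)) = g(2, 2, 0) = 2
  w = 2
  (r (w)) = r(2,) = 2
  (m (g (s) (s) (q)) (r (w))) = m(2, 2) = 1
  s = 2
  s = 2
  q = 0
  (g (s) (s) (q)) = g(2, 2, 0) = 2
  w = 2
  (r (w)) = r(2,) = 2
  (m (g (s) (s) (q)) (r (w))) = m(2, 2) = 1
  q = 0
  (h (q)) = h(0,) = 3
  (h (h (q))) = h(3,) = 0
  (g (m (g (s) (s) (q)) (r (w))) (m (g (s) (s) (q)) (r (w))) (h (h (q)))) = g(1, 1, 0) = 2
  s = 2
  w = 2
  f = 0
  (m (w) (f)) = m(2, 0) = 2
  q = 0
  (h (q)) = h(0,) = 3
  (g (s) (m (w) (f)) (h (q))) = g(2, 2, 3) = 0
  (r (g (s) (m (w) (f)) (h (q)))) = r(0,) = 0
  (m (g (m (g (s) (s) (q)) (r (w))) (m (g (s) (s) (q)) (r (w))) (h (h (q)))) (r (g (s) (m (w) (f)) (h (q))))) = m(2, 0) = 2
  q = 0
  (h (q)) = h(0,) = 3
  (h (h (q))) = h(3,) = 0
  (h (h (h (q)))) = h(0,) = 3
  (h (h (h (h (q))))) = h(3,) = 0
  (g (m (g (m (g (s) (s) (q)) (r (w))) (m (g (s) (s) (q)) (r (w))) (h (h (q)))) (r (g (m (w) (f)) (s) (h (q))))) (m (g (m (g (s) (s) (q)) (r (w))) (m (g (s) (s) (q)) (r (w))) (h (h (q)))) (r (g (s) (m (w) (f)) (h (q))))) (h (h (h (h (q)))))) = g(2, 2, 0) = 2


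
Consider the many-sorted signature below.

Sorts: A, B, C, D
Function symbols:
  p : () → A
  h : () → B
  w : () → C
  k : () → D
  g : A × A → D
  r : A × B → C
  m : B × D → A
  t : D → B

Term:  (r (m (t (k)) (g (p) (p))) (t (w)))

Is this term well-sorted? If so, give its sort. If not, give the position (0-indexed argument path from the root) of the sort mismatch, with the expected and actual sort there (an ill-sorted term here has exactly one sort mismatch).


      (k) : D
    (t (k)) : B
      (p) : A
      (p) : A
    (g (p) (p)) : D
  (m (t (k)) (g (p) (p))) : A
    (w) : C
  (t (w)) : ✗ arg 0 at [1, 0] has sort C, expected D

ill-sorted at position [1, 0]: expected D, got C


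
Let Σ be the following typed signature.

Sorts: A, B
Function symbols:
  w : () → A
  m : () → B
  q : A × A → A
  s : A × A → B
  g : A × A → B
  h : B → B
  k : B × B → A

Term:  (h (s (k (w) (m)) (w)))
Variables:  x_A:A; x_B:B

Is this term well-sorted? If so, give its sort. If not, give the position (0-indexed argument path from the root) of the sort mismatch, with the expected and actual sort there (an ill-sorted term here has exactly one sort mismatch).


      (w) : A
      (m) : B
    (k (w) (m)) : ✗ arg 0 at [0, 0, 0] has sort A, expected B
    (w) : A

ill-sorted at position [0, 0, 0]: expected B, got A


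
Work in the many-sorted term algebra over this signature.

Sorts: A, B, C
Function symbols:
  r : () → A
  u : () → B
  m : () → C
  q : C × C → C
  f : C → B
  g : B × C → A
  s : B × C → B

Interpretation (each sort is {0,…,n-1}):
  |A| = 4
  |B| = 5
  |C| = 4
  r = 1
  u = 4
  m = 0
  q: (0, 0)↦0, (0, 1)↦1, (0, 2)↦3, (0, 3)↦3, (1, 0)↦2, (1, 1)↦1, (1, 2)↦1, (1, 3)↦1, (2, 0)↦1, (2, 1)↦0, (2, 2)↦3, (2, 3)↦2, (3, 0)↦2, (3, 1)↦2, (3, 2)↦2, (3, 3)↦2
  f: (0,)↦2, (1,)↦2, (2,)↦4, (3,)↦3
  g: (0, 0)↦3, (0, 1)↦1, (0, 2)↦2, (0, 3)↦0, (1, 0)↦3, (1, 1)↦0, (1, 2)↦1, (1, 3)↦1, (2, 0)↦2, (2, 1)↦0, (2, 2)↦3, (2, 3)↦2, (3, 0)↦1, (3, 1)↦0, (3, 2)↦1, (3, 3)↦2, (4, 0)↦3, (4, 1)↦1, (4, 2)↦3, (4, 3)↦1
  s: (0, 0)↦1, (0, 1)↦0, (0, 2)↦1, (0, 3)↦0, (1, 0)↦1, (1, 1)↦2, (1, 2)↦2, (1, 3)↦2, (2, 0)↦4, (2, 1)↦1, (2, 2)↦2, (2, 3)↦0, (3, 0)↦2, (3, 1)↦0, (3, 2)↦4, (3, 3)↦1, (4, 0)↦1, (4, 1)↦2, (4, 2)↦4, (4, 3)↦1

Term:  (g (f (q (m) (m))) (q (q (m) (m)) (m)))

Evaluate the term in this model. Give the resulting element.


  m = 0
  m = 0
  (q (m) (m)) = q(0, 0) = 0
  (f (q (m) (m))) = f(0,) = 2
  m = 0
  m = 0
  (q (m) (m)) = q(0, 0) = 0
  m = 0
  (q (q (m) (m)) (m)) = q(0, 0) = 0
  (g (f (q (m) (m))) (q (q (m) (m)) (m))) = g(2, 0) = 2

value = 2


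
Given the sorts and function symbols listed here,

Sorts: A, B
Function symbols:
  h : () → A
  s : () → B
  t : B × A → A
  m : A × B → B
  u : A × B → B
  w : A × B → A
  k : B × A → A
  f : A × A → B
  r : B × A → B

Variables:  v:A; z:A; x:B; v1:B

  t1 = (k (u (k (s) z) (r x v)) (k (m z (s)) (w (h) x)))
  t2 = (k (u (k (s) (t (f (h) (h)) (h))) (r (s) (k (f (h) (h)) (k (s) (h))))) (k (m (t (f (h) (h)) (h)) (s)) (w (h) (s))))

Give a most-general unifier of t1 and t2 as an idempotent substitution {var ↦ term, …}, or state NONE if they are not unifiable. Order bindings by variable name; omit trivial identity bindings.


{v ↦ (k (f (h) (h)) (k (s) (h))), x ↦ (s), z ↦ (t (f (h) (h)) (h))}


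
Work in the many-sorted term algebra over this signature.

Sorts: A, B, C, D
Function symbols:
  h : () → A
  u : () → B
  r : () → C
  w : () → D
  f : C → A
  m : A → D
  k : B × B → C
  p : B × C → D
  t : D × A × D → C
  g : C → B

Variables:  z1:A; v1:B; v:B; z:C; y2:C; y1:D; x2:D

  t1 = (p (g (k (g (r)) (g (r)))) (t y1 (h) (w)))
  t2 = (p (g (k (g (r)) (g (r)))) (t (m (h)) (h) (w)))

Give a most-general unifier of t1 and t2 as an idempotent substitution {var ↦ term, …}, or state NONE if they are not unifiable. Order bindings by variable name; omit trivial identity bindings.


{y1 ↦ (m (h))}


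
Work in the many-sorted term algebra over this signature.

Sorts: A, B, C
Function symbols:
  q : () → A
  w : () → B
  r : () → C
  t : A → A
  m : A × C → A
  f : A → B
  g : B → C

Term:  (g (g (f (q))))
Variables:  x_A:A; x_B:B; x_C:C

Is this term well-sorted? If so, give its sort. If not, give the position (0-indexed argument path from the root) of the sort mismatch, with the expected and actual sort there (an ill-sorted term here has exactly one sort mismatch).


      (q) : A
    (f (q)) : B
  (g (f (q))) : C
(g (g (f (q)))) : ✗ arg 0 at [0] has sort C, expected B

ill-sorted at position [0]: expected B, got C


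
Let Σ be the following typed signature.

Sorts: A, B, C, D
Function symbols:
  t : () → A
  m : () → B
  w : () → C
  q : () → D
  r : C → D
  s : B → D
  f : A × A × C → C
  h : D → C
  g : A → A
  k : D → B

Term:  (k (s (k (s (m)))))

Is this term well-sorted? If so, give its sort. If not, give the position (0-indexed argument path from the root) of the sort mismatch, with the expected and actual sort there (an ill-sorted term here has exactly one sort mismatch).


        (m) : B
      (s (m)) : D
    (k (s (m))) : B
  (s (k (s (m)))) : D
(k (s (k (s (m))))) : B

well-sorted; sort = B


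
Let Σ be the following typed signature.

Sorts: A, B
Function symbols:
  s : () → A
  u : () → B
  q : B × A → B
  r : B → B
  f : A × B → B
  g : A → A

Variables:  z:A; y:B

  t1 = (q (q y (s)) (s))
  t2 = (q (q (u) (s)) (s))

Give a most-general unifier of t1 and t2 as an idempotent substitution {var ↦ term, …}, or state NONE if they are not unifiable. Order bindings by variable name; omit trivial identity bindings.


{y ↦ (u)}


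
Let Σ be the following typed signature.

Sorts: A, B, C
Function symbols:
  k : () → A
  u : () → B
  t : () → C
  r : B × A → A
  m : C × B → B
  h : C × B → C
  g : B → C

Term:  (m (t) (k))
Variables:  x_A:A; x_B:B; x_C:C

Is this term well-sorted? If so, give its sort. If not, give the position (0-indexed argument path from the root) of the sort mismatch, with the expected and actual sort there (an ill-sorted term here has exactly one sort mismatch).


ill-sorted at position [1]: expected B, got A

  (t) : C
  (k) : A
(m (t) (k)) : ✗ arg 1 at [1] has sort A, expected B


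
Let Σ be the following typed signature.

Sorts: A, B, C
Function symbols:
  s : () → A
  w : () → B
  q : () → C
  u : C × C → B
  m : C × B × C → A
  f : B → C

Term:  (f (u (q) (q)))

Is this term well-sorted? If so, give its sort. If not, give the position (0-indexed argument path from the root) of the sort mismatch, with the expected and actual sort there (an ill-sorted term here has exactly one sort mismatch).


well-sorted; sort = C

    (q) : C
    (q) : C
  (u (q) (q)) : B
(f (u (q) (q))) : C


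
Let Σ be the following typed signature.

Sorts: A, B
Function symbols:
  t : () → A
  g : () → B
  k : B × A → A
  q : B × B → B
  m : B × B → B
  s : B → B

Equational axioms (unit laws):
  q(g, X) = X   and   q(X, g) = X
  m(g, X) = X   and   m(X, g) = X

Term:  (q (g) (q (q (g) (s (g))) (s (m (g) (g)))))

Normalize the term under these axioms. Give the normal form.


1. (q (g) (q (q (g) (s (g))) (s (m (g) (g)))))  →  (q (q (g) (s (g))) (s (m (g) (g))))
2. (q (q (g) (s (g))) (s (m (g) (g))))  →  (q (s (g)) (s (m (g) (g))))
3. (q (s (g)) (s (m (g) (g))))  →  (q (s (g)) (s (g)))

normal form = (q (s (g)) (s (g)))


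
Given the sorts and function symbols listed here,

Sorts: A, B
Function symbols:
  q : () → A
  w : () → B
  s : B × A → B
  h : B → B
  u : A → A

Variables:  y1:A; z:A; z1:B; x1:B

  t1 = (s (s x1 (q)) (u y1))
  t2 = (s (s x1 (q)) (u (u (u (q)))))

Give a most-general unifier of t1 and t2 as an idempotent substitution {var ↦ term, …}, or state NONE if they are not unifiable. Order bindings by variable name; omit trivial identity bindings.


{y1 ↦ (u (u (q)))}


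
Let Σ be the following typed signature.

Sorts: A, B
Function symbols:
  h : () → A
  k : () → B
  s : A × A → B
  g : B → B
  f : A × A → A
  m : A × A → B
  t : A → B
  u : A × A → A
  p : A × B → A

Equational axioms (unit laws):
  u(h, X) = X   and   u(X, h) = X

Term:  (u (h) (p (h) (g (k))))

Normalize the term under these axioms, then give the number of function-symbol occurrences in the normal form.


size = 4

1. (u (h) (p (h) (g (k))))  →  (p (h) (g (k)))
normal form: (p (h) (g (k)))


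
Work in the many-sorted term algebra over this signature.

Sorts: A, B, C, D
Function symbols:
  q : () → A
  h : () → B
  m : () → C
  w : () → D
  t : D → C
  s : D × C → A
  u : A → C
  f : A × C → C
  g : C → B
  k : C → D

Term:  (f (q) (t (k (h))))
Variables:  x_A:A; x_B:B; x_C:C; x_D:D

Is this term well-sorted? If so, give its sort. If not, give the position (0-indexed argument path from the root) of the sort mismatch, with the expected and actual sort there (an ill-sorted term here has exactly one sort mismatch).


  (q) : A
      (h) : B
    (k (h)) : ✗ arg 0 at [1, 0, 0] has sort B, expected C

ill-sorted at position [1, 0, 0]: expected C, got B


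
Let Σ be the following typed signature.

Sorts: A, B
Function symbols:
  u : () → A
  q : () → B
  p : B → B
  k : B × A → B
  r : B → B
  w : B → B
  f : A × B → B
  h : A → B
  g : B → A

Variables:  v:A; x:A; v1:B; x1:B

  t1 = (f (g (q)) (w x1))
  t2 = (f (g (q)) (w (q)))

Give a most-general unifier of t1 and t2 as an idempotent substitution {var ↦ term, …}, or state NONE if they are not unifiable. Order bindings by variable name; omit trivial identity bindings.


{x1 ↦ (q)}


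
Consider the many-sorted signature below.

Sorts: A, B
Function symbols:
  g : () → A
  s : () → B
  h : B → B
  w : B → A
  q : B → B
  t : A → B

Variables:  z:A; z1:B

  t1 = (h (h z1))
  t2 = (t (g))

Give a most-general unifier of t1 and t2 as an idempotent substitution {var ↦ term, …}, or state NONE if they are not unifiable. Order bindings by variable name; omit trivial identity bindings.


NONE (not unifiable)

head clash or occurs-check failure — not unifiable


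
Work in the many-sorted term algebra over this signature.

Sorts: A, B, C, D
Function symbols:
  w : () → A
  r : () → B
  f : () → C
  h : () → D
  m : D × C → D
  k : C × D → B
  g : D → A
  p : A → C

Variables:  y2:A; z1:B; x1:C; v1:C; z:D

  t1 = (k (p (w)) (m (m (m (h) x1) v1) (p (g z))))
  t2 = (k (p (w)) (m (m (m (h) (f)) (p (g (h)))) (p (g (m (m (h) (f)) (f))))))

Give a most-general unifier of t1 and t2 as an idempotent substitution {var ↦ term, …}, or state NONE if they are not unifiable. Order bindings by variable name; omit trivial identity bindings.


{v1 ↦ (p (g (h))), x1 ↦ (f), z ↦ (m (m (h) (f)) (f))}


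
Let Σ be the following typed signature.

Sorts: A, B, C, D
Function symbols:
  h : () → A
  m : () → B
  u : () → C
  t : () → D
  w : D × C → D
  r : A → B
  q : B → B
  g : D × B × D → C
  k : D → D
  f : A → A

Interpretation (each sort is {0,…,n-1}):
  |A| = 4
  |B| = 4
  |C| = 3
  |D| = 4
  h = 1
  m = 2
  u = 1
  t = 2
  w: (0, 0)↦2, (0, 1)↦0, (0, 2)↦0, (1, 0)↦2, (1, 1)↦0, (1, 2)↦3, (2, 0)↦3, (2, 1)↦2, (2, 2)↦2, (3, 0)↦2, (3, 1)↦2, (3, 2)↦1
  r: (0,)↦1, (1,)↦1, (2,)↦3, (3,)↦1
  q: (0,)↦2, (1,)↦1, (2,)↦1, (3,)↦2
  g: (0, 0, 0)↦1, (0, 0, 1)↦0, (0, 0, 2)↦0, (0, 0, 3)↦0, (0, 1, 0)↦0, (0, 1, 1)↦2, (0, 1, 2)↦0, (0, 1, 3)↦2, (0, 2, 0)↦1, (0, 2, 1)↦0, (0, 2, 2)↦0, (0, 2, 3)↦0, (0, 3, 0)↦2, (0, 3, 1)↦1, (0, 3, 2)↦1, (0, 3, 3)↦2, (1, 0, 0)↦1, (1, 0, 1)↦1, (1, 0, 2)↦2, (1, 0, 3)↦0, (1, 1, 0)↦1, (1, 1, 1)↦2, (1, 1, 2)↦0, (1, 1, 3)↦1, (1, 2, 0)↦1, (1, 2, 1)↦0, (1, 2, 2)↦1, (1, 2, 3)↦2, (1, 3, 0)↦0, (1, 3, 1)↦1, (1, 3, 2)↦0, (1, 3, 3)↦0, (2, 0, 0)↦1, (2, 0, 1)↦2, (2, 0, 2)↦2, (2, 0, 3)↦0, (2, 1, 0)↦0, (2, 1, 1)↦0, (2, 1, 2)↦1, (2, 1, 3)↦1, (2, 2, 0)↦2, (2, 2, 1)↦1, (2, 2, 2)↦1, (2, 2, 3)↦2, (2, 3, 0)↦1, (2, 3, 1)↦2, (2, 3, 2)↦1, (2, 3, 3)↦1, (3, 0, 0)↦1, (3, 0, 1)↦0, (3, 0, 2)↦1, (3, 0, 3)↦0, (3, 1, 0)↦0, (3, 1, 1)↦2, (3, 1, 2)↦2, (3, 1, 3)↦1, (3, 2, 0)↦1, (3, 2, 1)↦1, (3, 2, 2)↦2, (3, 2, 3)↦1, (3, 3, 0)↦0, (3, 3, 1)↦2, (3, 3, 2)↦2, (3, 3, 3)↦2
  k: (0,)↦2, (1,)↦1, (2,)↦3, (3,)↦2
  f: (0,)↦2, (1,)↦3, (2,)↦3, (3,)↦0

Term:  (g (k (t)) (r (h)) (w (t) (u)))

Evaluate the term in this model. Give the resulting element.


value = 2

  t = 2
  (k (t)) = k(2,) = 3
  h = 1
  (r (h)) = r(1,) = 1
  t = 2
  u = 1
  (w (t) (u)) = w(2, 1) = 2
  (g (k (t)) (r (h)) (w (t) (u))) = g(3, 1, 2) = 2


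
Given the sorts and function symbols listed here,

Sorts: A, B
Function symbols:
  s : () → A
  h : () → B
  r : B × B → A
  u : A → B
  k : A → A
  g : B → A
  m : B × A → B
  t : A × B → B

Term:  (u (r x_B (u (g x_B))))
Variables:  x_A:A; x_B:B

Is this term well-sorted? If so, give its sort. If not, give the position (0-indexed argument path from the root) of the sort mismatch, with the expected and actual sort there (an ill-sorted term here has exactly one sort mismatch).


well-sorted; sort = B

    x_B : B
        x_B : B
      (g x_B) : A
    (u (g x_B)) : B
  (r x_B (u (g x_B))) : A
(u (r x_B (u (g x_B)))) : B


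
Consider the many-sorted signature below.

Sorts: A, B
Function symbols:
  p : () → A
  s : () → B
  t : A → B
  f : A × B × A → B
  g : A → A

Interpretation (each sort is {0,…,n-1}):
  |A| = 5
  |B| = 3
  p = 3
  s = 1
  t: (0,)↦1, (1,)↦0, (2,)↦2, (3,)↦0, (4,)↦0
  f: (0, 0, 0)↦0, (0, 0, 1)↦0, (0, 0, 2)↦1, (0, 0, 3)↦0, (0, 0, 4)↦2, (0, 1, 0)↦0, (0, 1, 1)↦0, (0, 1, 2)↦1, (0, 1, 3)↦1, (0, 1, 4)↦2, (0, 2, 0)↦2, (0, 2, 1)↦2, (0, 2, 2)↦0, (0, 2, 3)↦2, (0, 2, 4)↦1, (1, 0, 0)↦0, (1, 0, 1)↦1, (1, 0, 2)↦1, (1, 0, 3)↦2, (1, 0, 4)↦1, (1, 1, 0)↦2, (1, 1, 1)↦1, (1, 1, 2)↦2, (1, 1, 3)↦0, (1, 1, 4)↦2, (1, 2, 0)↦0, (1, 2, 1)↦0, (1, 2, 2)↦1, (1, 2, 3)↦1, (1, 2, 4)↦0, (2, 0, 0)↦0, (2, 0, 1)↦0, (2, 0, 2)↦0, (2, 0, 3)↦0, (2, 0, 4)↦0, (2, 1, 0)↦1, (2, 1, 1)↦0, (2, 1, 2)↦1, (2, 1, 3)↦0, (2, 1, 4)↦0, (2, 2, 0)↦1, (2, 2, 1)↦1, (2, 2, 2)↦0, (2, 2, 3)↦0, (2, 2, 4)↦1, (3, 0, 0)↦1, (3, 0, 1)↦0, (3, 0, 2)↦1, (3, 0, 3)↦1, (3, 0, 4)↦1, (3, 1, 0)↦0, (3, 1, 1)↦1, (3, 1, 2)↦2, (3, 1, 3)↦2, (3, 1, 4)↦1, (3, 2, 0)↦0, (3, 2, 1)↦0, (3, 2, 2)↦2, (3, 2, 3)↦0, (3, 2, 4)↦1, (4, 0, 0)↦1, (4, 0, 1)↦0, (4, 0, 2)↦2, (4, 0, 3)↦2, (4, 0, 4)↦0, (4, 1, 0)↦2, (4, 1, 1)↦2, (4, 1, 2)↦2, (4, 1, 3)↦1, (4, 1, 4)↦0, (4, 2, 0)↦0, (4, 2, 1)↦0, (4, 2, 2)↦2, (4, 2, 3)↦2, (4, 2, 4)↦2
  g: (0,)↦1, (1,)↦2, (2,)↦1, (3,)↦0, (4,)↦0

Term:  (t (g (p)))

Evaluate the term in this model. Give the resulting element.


value = 1

  p = 3
  (g (p)) = g(3,) = 0
  (t (g (p))) = t(0,) = 1


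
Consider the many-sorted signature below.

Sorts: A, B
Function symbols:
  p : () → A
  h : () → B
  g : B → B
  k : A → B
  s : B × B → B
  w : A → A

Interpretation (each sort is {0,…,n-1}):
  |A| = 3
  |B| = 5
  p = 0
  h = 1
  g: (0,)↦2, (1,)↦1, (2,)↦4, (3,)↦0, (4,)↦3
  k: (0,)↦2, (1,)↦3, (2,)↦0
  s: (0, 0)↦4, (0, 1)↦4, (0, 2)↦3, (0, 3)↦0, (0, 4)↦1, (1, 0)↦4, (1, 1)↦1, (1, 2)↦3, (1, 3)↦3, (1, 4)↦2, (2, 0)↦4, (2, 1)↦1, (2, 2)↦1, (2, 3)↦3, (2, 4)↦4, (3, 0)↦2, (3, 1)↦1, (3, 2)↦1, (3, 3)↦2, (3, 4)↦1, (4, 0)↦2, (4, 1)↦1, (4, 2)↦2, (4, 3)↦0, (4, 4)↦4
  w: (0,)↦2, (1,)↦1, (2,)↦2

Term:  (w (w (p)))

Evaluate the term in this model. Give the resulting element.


value = 2

  p = 0
  (w (p)) = w(0,) = 2
  (w (w (p))) = w(2,) = 2


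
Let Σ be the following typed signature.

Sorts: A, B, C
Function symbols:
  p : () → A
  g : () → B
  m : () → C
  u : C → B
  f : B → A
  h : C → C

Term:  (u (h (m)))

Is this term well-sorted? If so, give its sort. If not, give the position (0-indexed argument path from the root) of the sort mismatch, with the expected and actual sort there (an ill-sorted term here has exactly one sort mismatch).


well-sorted; sort = B

    (m) : C
  (h (m)) : C
(u (h (m))) : B
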